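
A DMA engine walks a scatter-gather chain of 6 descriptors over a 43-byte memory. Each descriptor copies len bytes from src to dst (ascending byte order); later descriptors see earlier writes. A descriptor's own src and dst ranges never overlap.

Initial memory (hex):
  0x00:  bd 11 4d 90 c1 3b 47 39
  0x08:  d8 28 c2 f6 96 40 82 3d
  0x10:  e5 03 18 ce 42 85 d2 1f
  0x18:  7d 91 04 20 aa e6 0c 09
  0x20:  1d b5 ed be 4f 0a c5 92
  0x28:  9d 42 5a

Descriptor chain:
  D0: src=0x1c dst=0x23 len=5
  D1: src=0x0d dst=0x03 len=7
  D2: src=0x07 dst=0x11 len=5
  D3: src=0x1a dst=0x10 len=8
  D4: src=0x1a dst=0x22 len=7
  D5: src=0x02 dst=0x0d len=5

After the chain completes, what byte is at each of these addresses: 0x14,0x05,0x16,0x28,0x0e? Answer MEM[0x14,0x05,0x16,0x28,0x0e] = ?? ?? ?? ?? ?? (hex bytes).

MEM[0x14,0x05,0x16,0x28,0x0e] = 0c 3d 1d 1d 40

[0] 0x1c->0x23 len=5 : aa e6 0c 09 1d
[1] 0x0d->0x03 len=7 : 40 82 3d e5 03 18 ce
[2] 0x07->0x11 len=5 : 03 18 ce c2 f6
[3] 0x1a->0x10 len=8 : 04 20 aa e6 0c 09 1d b5
[4] 0x1a->0x22 len=7 : 04 20 aa e6 0c 09 1d
[5] 0x02->0x0d len=5 : 4d 40 82 3d e5
query mem[0x14]=0x0c, mem[0x05]=0x3d, mem[0x16]=0x1d, mem[0x28]=0x1d, mem[0x0e]=0x40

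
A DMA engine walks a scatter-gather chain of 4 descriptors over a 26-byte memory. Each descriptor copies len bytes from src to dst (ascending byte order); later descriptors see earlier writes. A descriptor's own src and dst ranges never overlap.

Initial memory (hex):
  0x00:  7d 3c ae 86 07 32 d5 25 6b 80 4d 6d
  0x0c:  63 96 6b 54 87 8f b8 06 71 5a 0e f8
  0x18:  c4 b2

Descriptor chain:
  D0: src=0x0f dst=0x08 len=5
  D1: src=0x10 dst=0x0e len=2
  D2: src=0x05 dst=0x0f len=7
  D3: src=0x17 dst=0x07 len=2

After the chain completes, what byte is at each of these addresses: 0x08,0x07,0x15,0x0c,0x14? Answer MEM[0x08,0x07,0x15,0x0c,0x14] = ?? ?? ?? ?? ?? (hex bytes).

MEM[0x08,0x07,0x15,0x0c,0x14] = c4 f8 b8 06 8f

  after D0: wrote 5B at 0x08 = 54878fb806
  after D1: wrote 2B at 0x0e = 878f
  after D2: wrote 7B at 0x0f = 32d52554878fb8
  after D3: wrote 2B at 0x07 = f8c4
query mem[0x08]=0xc4, mem[0x07]=0xf8, mem[0x15]=0xb8, mem[0x0c]=0x06, mem[0x14]=0x8f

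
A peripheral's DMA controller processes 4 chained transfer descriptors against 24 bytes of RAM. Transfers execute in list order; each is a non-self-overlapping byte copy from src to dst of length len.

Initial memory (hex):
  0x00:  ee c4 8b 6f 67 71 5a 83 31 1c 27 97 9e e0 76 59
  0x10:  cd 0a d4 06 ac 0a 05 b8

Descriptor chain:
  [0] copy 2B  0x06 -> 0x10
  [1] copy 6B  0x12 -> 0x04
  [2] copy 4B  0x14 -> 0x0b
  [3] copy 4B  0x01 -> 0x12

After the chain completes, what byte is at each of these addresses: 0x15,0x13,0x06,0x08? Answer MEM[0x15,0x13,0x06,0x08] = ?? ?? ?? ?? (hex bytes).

MEM[0x15,0x13,0x06,0x08] = d4 8b ac 05

D0: mem[0x10..0x11] <- [5a 83]
D1: mem[0x04..0x09] <- [d4 06 ac 0a 05 b8]
D2: mem[0x0b..0x0e] <- [ac 0a 05 b8]
D3: mem[0x12..0x15] <- [c4 8b 6f d4]
query mem[0x15]=0xd4, mem[0x13]=0x8b, mem[0x06]=0xac, mem[0x08]=0x05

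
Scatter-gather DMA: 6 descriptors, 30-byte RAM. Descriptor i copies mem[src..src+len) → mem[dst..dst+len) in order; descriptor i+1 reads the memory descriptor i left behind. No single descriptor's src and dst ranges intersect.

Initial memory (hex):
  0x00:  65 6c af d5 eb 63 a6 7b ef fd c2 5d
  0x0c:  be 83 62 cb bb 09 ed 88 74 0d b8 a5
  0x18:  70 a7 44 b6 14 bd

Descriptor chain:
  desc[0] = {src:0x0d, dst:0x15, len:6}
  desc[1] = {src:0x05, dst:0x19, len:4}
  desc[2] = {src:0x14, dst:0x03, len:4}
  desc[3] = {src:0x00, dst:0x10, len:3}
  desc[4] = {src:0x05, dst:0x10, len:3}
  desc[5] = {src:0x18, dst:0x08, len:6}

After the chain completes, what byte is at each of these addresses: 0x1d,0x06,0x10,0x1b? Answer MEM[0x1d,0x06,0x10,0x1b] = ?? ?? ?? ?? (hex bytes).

[0] 0x0d->0x15 len=6 : 83 62 cb bb 09 ed
[1] 0x05->0x19 len=4 : 63 a6 7b ef
[2] 0x14->0x03 len=4 : 74 83 62 cb
[3] 0x00->0x10 len=3 : 65 6c af
[4] 0x05->0x10 len=3 : 62 cb 7b
[5] 0x18->0x08 len=6 : bb 63 a6 7b ef bd
query mem[0x1d]=0xbd, mem[0x06]=0xcb, mem[0x10]=0x62, mem[0x1b]=0x7b

MEM[0x1d,0x06,0x10,0x1b] = bd cb 62 7b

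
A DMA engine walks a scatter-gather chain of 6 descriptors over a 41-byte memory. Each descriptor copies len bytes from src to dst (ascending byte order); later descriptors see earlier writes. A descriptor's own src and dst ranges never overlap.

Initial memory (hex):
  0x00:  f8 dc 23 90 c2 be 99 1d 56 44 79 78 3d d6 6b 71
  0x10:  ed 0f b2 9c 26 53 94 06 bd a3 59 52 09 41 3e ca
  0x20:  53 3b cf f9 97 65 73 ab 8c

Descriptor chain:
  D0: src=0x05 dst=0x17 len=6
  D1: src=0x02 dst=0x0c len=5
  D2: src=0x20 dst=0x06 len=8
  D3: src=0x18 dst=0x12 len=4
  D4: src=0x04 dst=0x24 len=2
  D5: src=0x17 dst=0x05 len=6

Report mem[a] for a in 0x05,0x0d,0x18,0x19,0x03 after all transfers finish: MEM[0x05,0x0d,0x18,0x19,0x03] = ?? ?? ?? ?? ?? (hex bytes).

MEM[0x05,0x0d,0x18,0x19,0x03] = be ab 99 1d 90

D0: mem[0x17..0x1c] <- [be 99 1d 56 44 79]
D1: mem[0x0c..0x10] <- [23 90 c2 be 99]
D2: mem[0x06..0x0d] <- [53 3b cf f9 97 65 73 ab]
D3: mem[0x12..0x15] <- [99 1d 56 44]
D4: mem[0x24..0x25] <- [c2 be]
D5: mem[0x05..0x0a] <- [be 99 1d 56 44 79]
query mem[0x05]=0xbe, mem[0x0d]=0xab, mem[0x18]=0x99, mem[0x19]=0x1d, mem[0x03]=0x90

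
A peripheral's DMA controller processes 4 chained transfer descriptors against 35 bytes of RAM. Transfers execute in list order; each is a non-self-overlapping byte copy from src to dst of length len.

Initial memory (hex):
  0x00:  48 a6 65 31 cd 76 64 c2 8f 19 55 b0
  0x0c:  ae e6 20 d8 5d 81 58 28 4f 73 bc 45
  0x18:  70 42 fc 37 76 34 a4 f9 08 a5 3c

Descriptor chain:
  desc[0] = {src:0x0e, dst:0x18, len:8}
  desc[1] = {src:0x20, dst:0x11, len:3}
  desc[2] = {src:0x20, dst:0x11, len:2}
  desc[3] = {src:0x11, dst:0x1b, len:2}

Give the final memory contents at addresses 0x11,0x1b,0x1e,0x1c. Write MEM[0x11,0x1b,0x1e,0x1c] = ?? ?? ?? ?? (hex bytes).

MEM[0x11,0x1b,0x1e,0x1c] = 08 08 4f a5

#0 dst[0x18+8] := {0x20,0xd8,0x5d,0x81,0x58,0x28,0x4f,0x73}
#1 dst[0x11+3] := {0x08,0xa5,0x3c}
#2 dst[0x11+2] := {0x08,0xa5}
#3 dst[0x1b+2] := {0x08,0xa5}
query mem[0x11]=0x08, mem[0x1b]=0x08, mem[0x1e]=0x4f, mem[0x1c]=0xa5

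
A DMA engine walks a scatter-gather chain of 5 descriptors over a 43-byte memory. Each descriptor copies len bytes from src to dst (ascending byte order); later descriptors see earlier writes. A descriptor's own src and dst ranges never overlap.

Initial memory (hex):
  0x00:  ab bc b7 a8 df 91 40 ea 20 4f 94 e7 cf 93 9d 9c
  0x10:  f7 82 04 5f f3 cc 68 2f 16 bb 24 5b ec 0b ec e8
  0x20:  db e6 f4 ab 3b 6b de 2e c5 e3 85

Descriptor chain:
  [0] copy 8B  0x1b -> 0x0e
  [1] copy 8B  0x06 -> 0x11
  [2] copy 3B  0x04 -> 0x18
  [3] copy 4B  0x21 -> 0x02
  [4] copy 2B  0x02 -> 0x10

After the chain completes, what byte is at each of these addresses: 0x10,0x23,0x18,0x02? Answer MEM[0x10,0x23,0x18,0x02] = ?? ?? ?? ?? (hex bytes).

D0: mem[0x0e..0x15] <- [5b ec 0b ec e8 db e6 f4]
D1: mem[0x11..0x18] <- [40 ea 20 4f 94 e7 cf 93]
D2: mem[0x18..0x1a] <- [df 91 40]
D3: mem[0x02..0x05] <- [e6 f4 ab 3b]
D4: mem[0x10..0x11] <- [e6 f4]
query mem[0x10]=0xe6, mem[0x23]=0xab, mem[0x18]=0xdf, mem[0x02]=0xe6

MEM[0x10,0x23,0x18,0x02] = e6 ab df e6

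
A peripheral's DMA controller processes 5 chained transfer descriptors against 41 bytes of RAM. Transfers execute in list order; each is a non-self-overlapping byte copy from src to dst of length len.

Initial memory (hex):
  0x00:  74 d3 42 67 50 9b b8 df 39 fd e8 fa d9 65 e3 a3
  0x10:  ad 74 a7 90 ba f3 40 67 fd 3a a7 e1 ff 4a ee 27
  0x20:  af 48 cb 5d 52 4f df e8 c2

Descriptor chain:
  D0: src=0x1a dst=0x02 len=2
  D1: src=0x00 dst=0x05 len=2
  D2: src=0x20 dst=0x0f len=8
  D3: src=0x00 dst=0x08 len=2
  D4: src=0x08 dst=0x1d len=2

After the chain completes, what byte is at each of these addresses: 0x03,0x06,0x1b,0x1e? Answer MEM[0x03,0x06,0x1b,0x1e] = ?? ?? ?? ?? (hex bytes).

D0: mem[0x02..0x03] <- [a7 e1]
D1: mem[0x05..0x06] <- [74 d3]
D2: mem[0x0f..0x16] <- [af 48 cb 5d 52 4f df e8]
D3: mem[0x08..0x09] <- [74 d3]
D4: mem[0x1d..0x1e] <- [74 d3]
query mem[0x03]=0xe1, mem[0x06]=0xd3, mem[0x1b]=0xe1, mem[0x1e]=0xd3

MEM[0x03,0x06,0x1b,0x1e] = e1 d3 e1 d3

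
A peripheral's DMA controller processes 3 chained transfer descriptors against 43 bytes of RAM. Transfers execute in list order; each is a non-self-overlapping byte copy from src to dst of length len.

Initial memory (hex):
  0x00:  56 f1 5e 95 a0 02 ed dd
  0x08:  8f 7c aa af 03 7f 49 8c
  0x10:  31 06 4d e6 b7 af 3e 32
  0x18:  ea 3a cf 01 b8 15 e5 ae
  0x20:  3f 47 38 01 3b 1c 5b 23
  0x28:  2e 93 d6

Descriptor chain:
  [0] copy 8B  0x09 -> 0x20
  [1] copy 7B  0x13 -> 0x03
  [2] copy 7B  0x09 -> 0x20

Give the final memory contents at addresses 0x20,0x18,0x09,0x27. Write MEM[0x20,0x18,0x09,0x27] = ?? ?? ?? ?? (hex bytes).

  after D0: wrote 8B at 0x20 = 7caaaf037f498c31
  after D1: wrote 7B at 0x03 = e6b7af3e32ea3a
  after D2: wrote 7B at 0x20 = 3aaaaf037f498c
query mem[0x20]=0x3a, mem[0x18]=0xea, mem[0x09]=0x3a, mem[0x27]=0x31

MEM[0x20,0x18,0x09,0x27] = 3a ea 3a 31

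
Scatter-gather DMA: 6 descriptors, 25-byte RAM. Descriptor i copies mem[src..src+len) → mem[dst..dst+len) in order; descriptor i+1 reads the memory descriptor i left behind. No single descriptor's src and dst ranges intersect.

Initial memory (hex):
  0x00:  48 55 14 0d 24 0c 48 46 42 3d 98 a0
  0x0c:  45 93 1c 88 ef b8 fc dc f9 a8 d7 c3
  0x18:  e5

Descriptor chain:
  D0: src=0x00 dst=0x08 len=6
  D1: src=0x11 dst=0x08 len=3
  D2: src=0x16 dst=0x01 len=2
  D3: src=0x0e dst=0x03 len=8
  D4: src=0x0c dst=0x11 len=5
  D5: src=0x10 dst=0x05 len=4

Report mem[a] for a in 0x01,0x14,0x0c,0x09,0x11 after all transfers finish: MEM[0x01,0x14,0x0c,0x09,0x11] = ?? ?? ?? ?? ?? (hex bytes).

D0: mem[0x08..0x0d] <- [48 55 14 0d 24 0c]
D1: mem[0x08..0x0a] <- [b8 fc dc]
D2: mem[0x01..0x02] <- [d7 c3]
D3: mem[0x03..0x0a] <- [1c 88 ef b8 fc dc f9 a8]
D4: mem[0x11..0x15] <- [24 0c 1c 88 ef]
D5: mem[0x05..0x08] <- [ef 24 0c 1c]
query mem[0x01]=0xd7, mem[0x14]=0x88, mem[0x0c]=0x24, mem[0x09]=0xf9, mem[0x11]=0x24

MEM[0x01,0x14,0x0c,0x09,0x11] = d7 88 24 f9 24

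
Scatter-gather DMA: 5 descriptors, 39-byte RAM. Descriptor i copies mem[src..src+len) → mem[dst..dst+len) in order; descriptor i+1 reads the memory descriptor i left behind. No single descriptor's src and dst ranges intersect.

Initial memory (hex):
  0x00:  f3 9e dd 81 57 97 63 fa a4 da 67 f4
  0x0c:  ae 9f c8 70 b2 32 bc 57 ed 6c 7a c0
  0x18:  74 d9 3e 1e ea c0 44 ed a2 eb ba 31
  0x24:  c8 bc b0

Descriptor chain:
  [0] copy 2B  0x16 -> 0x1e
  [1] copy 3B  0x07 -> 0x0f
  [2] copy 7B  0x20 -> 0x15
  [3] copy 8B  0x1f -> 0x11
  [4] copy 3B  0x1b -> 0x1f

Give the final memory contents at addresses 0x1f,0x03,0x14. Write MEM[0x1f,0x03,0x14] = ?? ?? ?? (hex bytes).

#0 dst[0x1e+2] := {0x7a,0xc0}
#1 dst[0x0f+3] := {0xfa,0xa4,0xda}
#2 dst[0x15+7] := {0xa2,0xeb,0xba,0x31,0xc8,0xbc,0xb0}
#3 dst[0x11+8] := {0xc0,0xa2,0xeb,0xba,0x31,0xc8,0xbc,0xb0}
#4 dst[0x1f+3] := {0xb0,0xea,0xc0}
query mem[0x1f]=0xb0, mem[0x03]=0x81, mem[0x14]=0xba

MEM[0x1f,0x03,0x14] = b0 81 ba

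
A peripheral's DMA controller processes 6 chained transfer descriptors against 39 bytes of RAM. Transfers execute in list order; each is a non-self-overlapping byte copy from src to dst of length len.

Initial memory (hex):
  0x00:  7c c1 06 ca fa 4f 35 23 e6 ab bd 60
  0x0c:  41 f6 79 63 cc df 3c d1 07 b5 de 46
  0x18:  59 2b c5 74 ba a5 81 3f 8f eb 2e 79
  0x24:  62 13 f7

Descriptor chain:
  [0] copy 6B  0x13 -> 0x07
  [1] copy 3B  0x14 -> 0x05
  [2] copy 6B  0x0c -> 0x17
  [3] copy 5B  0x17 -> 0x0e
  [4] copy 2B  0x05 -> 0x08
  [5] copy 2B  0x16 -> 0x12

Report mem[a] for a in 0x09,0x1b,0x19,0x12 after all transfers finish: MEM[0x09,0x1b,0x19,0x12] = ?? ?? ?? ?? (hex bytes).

MEM[0x09,0x1b,0x19,0x12] = b5 cc 79 de

[0] 0x13->0x07 len=6 : d1 07 b5 de 46 59
[1] 0x14->0x05 len=3 : 07 b5 de
[2] 0x0c->0x17 len=6 : 59 f6 79 63 cc df
[3] 0x17->0x0e len=5 : 59 f6 79 63 cc
[4] 0x05->0x08 len=2 : 07 b5
[5] 0x16->0x12 len=2 : de 59
query mem[0x09]=0xb5, mem[0x1b]=0xcc, mem[0x19]=0x79, mem[0x12]=0xde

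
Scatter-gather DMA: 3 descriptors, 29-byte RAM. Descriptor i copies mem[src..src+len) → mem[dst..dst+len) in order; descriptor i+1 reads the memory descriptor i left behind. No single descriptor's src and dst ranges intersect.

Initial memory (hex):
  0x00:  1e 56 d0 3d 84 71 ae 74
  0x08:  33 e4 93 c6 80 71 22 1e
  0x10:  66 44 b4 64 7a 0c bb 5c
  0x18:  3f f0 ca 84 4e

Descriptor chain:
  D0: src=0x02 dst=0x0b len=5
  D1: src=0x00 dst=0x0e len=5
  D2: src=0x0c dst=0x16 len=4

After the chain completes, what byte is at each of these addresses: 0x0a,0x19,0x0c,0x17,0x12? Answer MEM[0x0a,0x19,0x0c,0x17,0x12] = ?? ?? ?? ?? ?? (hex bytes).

  after D0: wrote 5B at 0x0b = d03d8471ae
  after D1: wrote 5B at 0x0e = 1e56d03d84
  after D2: wrote 4B at 0x16 = 3d841e56
query mem[0x0a]=0x93, mem[0x19]=0x56, mem[0x0c]=0x3d, mem[0x17]=0x84, mem[0x12]=0x84

MEM[0x0a,0x19,0x0c,0x17,0x12] = 93 56 3d 84 84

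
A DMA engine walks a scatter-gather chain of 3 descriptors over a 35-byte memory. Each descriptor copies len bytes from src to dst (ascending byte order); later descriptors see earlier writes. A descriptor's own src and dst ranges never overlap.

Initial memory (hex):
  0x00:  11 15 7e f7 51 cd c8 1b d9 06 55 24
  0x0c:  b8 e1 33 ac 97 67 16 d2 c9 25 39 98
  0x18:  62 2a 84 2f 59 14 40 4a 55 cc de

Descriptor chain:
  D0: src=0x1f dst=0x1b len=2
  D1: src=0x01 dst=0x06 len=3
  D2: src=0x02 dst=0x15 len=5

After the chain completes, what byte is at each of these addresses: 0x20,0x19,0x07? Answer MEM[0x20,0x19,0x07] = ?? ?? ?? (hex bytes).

MEM[0x20,0x19,0x07] = 55 15 7e

D0: mem[0x1b..0x1c] <- [4a 55]
D1: mem[0x06..0x08] <- [15 7e f7]
D2: mem[0x15..0x19] <- [7e f7 51 cd 15]
query mem[0x20]=0x55, mem[0x19]=0x15, mem[0x07]=0x7e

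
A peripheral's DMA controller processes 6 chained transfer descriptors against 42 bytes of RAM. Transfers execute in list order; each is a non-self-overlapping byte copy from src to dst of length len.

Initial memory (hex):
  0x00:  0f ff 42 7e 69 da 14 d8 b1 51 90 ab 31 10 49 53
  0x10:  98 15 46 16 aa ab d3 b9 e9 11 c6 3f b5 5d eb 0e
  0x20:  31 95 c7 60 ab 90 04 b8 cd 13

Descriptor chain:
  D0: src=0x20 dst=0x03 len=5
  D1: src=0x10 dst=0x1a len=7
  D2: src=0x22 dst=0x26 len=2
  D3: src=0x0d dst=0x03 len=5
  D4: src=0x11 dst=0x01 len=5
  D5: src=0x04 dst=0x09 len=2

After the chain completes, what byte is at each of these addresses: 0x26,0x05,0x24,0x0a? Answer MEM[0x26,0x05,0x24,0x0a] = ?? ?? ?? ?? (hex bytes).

  after D0: wrote 5B at 0x03 = 3195c760ab
  after D1: wrote 7B at 0x1a = 98154616aaabd3
  after D2: wrote 2B at 0x26 = c760
  after D3: wrote 5B at 0x03 = 1049539815
  after D4: wrote 5B at 0x01 = 154616aaab
  after D5: wrote 2B at 0x09 = aaab
query mem[0x26]=0xc7, mem[0x05]=0xab, mem[0x24]=0xab, mem[0x0a]=0xab

MEM[0x26,0x05,0x24,0x0a] = c7 ab ab ab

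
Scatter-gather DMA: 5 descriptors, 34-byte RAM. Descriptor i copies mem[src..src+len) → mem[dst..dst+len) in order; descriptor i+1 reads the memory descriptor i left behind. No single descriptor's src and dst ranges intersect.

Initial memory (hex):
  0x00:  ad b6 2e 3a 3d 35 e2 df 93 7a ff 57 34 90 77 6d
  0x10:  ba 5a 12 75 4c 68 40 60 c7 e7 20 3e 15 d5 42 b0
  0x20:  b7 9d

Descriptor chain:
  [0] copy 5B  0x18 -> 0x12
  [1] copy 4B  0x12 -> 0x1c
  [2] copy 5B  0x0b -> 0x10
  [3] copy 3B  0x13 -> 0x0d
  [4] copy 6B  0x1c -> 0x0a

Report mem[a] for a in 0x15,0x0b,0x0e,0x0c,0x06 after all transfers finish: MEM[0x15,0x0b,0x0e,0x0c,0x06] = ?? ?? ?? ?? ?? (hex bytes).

MEM[0x15,0x0b,0x0e,0x0c,0x06] = 3e e7 b7 20 e2

  after D0: wrote 5B at 0x12 = c7e7203e15
  after D1: wrote 4B at 0x1c = c7e7203e
  after D2: wrote 5B at 0x10 = 573490776d
  after D3: wrote 3B at 0x0d = 776d3e
  after D4: wrote 6B at 0x0a = c7e7203eb79d
query mem[0x15]=0x3e, mem[0x0b]=0xe7, mem[0x0e]=0xb7, mem[0x0c]=0x20, mem[0x06]=0xe2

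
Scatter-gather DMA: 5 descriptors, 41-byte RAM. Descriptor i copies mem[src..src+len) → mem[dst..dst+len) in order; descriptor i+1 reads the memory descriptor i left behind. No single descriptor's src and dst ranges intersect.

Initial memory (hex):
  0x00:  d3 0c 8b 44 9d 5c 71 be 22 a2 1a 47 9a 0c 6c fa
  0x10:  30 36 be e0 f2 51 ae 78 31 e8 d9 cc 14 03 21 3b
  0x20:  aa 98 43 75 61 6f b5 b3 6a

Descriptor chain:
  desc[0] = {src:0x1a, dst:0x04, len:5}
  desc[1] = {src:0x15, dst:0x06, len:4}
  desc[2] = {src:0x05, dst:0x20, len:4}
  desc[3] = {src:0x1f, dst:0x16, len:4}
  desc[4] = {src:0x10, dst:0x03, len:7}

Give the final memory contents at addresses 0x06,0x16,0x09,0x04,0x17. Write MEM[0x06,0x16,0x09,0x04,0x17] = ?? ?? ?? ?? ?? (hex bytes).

D0: mem[0x04..0x08] <- [d9 cc 14 03 21]
D1: mem[0x06..0x09] <- [51 ae 78 31]
D2: mem[0x20..0x23] <- [cc 51 ae 78]
D3: mem[0x16..0x19] <- [3b cc 51 ae]
D4: mem[0x03..0x09] <- [30 36 be e0 f2 51 3b]
query mem[0x06]=0xe0, mem[0x16]=0x3b, mem[0x09]=0x3b, mem[0x04]=0x36, mem[0x17]=0xcc

MEM[0x06,0x16,0x09,0x04,0x17] = e0 3b 3b 36 cc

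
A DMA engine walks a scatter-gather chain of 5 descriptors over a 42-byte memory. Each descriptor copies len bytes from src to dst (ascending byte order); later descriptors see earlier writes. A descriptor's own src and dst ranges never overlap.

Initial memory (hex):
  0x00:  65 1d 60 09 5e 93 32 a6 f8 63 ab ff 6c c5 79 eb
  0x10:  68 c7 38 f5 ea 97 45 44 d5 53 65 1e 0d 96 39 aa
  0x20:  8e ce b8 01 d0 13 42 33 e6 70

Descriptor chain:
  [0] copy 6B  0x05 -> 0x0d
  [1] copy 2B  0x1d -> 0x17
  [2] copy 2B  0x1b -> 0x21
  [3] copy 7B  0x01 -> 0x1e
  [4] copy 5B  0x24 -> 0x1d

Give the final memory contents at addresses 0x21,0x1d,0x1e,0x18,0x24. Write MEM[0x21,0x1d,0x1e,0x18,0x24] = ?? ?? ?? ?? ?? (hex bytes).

MEM[0x21,0x1d,0x1e,0x18,0x24] = e6 a6 13 39 a6

  after D0: wrote 6B at 0x0d = 9332a6f863ab
  after D1: wrote 2B at 0x17 = 9639
  after D2: wrote 2B at 0x21 = 1e0d
  after D3: wrote 7B at 0x1e = 1d60095e9332a6
  after D4: wrote 5B at 0x1d = a6134233e6
query mem[0x21]=0xe6, mem[0x1d]=0xa6, mem[0x1e]=0x13, mem[0x18]=0x39, mem[0x24]=0xa6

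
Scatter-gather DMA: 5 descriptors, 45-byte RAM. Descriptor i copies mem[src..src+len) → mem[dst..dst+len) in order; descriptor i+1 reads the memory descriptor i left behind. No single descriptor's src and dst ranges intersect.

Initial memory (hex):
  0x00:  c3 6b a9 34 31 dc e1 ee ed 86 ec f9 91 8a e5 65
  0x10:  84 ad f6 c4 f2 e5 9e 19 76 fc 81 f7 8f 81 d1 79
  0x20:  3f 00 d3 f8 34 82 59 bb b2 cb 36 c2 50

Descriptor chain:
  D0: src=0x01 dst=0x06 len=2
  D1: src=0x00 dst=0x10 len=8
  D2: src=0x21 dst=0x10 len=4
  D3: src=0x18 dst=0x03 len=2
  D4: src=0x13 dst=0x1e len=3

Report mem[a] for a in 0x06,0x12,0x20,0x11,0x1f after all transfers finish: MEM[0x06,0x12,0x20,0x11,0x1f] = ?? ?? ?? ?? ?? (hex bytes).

  after D0: wrote 2B at 0x06 = 6ba9
  after D1: wrote 8B at 0x10 = c36ba93431dc6ba9
  after D2: wrote 4B at 0x10 = 00d3f834
  after D3: wrote 2B at 0x03 = 76fc
  after D4: wrote 3B at 0x1e = 3431dc
query mem[0x06]=0x6b, mem[0x12]=0xf8, mem[0x20]=0xdc, mem[0x11]=0xd3, mem[0x1f]=0x31

MEM[0x06,0x12,0x20,0x11,0x1f] = 6b f8 dc d3 31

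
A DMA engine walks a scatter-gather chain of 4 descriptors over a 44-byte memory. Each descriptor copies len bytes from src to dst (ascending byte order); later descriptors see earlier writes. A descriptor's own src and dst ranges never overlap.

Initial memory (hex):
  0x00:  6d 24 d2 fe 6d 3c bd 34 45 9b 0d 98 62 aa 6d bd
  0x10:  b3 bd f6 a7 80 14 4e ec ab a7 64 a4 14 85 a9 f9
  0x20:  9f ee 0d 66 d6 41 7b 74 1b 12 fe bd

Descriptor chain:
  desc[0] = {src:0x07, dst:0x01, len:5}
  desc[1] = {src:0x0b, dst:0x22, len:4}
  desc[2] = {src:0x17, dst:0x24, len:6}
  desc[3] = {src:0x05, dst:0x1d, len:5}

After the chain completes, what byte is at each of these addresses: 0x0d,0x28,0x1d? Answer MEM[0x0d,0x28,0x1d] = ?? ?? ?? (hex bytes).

MEM[0x0d,0x28,0x1d] = aa a4 98

#0 dst[0x01+5] := {0x34,0x45,0x9b,0x0d,0x98}
#1 dst[0x22+4] := {0x98,0x62,0xaa,0x6d}
#2 dst[0x24+6] := {0xec,0xab,0xa7,0x64,0xa4,0x14}
#3 dst[0x1d+5] := {0x98,0xbd,0x34,0x45,0x9b}
query mem[0x0d]=0xaa, mem[0x28]=0xa4, mem[0x1d]=0x98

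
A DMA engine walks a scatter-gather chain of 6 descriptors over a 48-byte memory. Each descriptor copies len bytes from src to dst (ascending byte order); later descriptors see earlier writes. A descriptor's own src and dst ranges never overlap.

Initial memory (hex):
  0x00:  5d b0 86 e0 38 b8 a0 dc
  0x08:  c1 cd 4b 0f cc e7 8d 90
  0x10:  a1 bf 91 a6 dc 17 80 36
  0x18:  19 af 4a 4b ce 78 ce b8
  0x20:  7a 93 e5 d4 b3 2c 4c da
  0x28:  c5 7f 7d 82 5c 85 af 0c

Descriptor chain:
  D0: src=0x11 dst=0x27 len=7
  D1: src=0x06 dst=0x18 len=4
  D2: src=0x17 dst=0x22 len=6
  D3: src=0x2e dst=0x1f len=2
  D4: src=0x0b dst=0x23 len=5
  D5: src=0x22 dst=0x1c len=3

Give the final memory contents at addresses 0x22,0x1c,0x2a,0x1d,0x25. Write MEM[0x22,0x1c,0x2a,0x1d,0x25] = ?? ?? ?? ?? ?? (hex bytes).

D0: mem[0x27..0x2d] <- [bf 91 a6 dc 17 80 36]
D1: mem[0x18..0x1b] <- [a0 dc c1 cd]
D2: mem[0x22..0x27] <- [36 a0 dc c1 cd ce]
D3: mem[0x1f..0x20] <- [af 0c]
D4: mem[0x23..0x27] <- [0f cc e7 8d 90]
D5: mem[0x1c..0x1e] <- [36 0f cc]
query mem[0x22]=0x36, mem[0x1c]=0x36, mem[0x2a]=0xdc, mem[0x1d]=0x0f, mem[0x25]=0xe7

MEM[0x22,0x1c,0x2a,0x1d,0x25] = 36 36 dc 0f e7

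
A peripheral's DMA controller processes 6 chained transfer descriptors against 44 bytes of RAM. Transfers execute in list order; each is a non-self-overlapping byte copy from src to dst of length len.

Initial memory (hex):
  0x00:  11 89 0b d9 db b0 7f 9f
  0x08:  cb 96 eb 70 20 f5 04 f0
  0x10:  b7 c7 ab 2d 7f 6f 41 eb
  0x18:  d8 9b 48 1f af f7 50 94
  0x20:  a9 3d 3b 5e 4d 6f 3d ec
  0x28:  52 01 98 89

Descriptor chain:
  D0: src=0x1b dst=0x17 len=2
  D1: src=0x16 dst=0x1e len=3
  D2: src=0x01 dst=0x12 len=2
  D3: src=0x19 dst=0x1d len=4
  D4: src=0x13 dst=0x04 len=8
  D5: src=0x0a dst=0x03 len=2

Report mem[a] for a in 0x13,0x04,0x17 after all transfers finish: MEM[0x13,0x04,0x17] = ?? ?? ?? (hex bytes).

#0 dst[0x17+2] := {0x1f,0xaf}
#1 dst[0x1e+3] := {0x41,0x1f,0xaf}
#2 dst[0x12+2] := {0x89,0x0b}
#3 dst[0x1d+4] := {0x9b,0x48,0x1f,0xaf}
#4 dst[0x04+8] := {0x0b,0x7f,0x6f,0x41,0x1f,0xaf,0x9b,0x48}
#5 dst[0x03+2] := {0x9b,0x48}
query mem[0x13]=0x0b, mem[0x04]=0x48, mem[0x17]=0x1f

MEM[0x13,0x04,0x17] = 0b 48 1f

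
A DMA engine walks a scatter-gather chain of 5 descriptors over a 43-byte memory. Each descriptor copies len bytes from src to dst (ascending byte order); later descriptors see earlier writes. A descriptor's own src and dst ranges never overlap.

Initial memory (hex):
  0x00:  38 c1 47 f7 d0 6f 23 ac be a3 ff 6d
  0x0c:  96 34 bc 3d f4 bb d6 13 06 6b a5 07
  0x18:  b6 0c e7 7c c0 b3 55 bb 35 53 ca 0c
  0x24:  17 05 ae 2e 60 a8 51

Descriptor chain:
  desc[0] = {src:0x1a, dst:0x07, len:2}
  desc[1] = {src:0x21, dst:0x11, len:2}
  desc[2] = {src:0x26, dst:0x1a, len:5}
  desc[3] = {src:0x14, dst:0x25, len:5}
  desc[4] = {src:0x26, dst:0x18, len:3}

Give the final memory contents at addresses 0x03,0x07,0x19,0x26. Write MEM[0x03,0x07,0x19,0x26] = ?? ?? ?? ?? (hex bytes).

  after D0: wrote 2B at 0x07 = e77c
  after D1: wrote 2B at 0x11 = 53ca
  after D2: wrote 5B at 0x1a = ae2e60a851
  after D3: wrote 5B at 0x25 = 066ba507b6
  after D4: wrote 3B at 0x18 = 6ba507
query mem[0x03]=0xf7, mem[0x07]=0xe7, mem[0x19]=0xa5, mem[0x26]=0x6b

MEM[0x03,0x07,0x19,0x26] = f7 e7 a5 6b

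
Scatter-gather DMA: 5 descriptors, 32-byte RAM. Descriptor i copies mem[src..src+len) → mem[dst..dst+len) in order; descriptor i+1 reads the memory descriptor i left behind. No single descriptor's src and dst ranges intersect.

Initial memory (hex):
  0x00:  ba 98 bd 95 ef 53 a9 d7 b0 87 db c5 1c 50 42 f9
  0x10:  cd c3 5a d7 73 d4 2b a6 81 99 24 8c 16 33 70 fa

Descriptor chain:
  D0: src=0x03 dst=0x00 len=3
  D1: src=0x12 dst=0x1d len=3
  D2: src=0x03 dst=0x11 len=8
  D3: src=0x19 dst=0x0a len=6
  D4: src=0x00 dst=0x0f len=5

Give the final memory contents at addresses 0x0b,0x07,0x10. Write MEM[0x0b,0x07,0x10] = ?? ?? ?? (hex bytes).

MEM[0x0b,0x07,0x10] = 24 d7 ef

#0 dst[0x00+3] := {0x95,0xef,0x53}
#1 dst[0x1d+3] := {0x5a,0xd7,0x73}
#2 dst[0x11+8] := {0x95,0xef,0x53,0xa9,0xd7,0xb0,0x87,0xdb}
#3 dst[0x0a+6] := {0x99,0x24,0x8c,0x16,0x5a,0xd7}
#4 dst[0x0f+5] := {0x95,0xef,0x53,0x95,0xef}
query mem[0x0b]=0x24, mem[0x07]=0xd7, mem[0x10]=0xef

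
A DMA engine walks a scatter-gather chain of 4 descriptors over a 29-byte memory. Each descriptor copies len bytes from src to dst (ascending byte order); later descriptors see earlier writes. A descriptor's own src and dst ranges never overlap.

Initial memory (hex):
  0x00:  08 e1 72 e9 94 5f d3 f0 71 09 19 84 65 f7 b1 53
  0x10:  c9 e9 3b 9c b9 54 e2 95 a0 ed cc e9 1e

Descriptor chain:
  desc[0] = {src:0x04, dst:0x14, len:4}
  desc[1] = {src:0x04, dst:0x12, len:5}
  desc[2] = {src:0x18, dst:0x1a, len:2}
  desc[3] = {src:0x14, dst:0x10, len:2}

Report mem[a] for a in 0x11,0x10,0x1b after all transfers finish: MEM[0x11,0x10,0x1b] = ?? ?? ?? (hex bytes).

D0: mem[0x14..0x17] <- [94 5f d3 f0]
D1: mem[0x12..0x16] <- [94 5f d3 f0 71]
D2: mem[0x1a..0x1b] <- [a0 ed]
D3: mem[0x10..0x11] <- [d3 f0]
query mem[0x11]=0xf0, mem[0x10]=0xd3, mem[0x1b]=0xed

MEM[0x11,0x10,0x1b] = f0 d3 ed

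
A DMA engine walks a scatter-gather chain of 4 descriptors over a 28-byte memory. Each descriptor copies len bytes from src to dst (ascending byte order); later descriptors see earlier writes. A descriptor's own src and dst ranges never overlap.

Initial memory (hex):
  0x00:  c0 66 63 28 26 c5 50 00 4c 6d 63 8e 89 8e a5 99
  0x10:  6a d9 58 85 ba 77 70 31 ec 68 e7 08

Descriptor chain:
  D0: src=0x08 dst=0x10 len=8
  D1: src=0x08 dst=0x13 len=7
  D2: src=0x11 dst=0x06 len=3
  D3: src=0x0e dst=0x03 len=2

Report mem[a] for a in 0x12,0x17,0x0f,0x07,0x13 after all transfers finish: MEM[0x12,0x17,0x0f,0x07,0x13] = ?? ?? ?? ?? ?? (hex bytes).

MEM[0x12,0x17,0x0f,0x07,0x13] = 63 89 99 63 4c

D0: mem[0x10..0x17] <- [4c 6d 63 8e 89 8e a5 99]
D1: mem[0x13..0x19] <- [4c 6d 63 8e 89 8e a5]
D2: mem[0x06..0x08] <- [6d 63 4c]
D3: mem[0x03..0x04] <- [a5 99]
query mem[0x12]=0x63, mem[0x17]=0x89, mem[0x0f]=0x99, mem[0x07]=0x63, mem[0x13]=0x4c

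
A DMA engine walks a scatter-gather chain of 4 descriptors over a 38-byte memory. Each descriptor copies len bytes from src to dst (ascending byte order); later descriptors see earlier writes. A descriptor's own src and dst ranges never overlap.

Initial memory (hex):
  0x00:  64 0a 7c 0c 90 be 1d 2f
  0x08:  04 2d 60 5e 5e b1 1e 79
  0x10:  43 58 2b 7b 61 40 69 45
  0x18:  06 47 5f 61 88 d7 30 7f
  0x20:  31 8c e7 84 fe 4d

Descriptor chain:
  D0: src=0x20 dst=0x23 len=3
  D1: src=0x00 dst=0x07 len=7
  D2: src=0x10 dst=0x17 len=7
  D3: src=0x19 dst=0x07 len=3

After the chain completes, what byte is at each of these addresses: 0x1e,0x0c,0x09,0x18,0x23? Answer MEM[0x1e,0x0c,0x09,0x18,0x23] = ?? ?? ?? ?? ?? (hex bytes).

MEM[0x1e,0x0c,0x09,0x18,0x23] = 30 be 61 58 31

[0] 0x20->0x23 len=3 : 31 8c e7
[1] 0x00->0x07 len=7 : 64 0a 7c 0c 90 be 1d
[2] 0x10->0x17 len=7 : 43 58 2b 7b 61 40 69
[3] 0x19->0x07 len=3 : 2b 7b 61
query mem[0x1e]=0x30, mem[0x0c]=0xbe, mem[0x09]=0x61, mem[0x18]=0x58, mem[0x23]=0x31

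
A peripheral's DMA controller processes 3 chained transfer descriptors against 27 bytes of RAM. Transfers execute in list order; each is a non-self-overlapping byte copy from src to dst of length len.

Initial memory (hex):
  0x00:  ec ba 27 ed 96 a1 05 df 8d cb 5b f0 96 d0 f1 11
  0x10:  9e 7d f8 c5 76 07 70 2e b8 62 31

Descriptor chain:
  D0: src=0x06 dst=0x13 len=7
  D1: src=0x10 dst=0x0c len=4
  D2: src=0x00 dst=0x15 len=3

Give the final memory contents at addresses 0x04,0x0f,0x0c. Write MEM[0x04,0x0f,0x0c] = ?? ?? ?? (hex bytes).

#0 dst[0x13+7] := {0x05,0xdf,0x8d,0xcb,0x5b,0xf0,0x96}
#1 dst[0x0c+4] := {0x9e,0x7d,0xf8,0x05}
#2 dst[0x15+3] := {0xec,0xba,0x27}
query mem[0x04]=0x96, mem[0x0f]=0x05, mem[0x0c]=0x9e

MEM[0x04,0x0f,0x0c] = 96 05 9e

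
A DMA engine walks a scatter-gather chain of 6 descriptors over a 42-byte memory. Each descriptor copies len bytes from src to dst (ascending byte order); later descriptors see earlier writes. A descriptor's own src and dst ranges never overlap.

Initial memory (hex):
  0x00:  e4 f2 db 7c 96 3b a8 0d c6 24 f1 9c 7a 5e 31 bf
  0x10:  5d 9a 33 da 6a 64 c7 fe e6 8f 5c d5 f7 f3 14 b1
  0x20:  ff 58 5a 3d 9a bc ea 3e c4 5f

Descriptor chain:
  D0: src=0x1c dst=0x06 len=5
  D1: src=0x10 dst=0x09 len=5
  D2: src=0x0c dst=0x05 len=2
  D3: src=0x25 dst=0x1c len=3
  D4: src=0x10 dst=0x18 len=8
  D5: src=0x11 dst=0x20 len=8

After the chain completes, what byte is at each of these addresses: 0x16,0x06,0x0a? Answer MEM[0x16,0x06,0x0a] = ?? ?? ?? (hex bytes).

  after D0: wrote 5B at 0x06 = f7f314b1ff
  after D1: wrote 5B at 0x09 = 5d9a33da6a
  after D2: wrote 2B at 0x05 = da6a
  after D3: wrote 3B at 0x1c = bcea3e
  after D4: wrote 8B at 0x18 = 5d9a33da6a64c7fe
  after D5: wrote 8B at 0x20 = 9a33da6a64c7fe5d
query mem[0x16]=0xc7, mem[0x06]=0x6a, mem[0x0a]=0x9a

MEM[0x16,0x06,0x0a] = c7 6a 9a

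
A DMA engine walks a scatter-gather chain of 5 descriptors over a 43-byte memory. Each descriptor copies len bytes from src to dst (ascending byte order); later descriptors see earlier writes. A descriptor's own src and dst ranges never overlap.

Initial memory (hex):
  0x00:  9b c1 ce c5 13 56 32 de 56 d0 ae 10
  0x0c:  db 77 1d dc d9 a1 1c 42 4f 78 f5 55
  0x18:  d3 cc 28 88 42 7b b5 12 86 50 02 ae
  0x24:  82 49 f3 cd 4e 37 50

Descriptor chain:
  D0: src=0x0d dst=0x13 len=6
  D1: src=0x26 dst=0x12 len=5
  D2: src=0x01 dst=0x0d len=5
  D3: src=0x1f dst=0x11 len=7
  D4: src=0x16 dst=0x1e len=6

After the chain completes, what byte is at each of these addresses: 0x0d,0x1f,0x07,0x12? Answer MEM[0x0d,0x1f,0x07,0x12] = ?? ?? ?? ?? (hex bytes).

#0 dst[0x13+6] := {0x77,0x1d,0xdc,0xd9,0xa1,0x1c}
#1 dst[0x12+5] := {0xf3,0xcd,0x4e,0x37,0x50}
#2 dst[0x0d+5] := {0xc1,0xce,0xc5,0x13,0x56}
#3 dst[0x11+7] := {0x12,0x86,0x50,0x02,0xae,0x82,0x49}
#4 dst[0x1e+6] := {0x82,0x49,0x1c,0xcc,0x28,0x88}
query mem[0x0d]=0xc1, mem[0x1f]=0x49, mem[0x07]=0xde, mem[0x12]=0x86

MEM[0x0d,0x1f,0x07,0x12] = c1 49 de 86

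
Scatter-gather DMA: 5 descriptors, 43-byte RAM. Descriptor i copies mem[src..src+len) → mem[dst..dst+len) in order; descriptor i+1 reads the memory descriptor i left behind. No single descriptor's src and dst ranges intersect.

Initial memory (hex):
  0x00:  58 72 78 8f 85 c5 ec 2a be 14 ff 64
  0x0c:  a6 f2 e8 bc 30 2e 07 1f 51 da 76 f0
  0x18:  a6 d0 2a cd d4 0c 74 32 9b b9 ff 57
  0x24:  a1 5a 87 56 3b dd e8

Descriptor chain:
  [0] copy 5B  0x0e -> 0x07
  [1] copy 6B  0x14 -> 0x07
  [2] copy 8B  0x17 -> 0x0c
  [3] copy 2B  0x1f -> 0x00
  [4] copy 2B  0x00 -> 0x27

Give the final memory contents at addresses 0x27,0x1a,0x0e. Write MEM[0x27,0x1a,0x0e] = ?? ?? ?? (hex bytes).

  after D0: wrote 5B at 0x07 = e8bc302e07
  after D1: wrote 6B at 0x07 = 51da76f0a6d0
  after D2: wrote 8B at 0x0c = f0a6d02acdd40c74
  after D3: wrote 2B at 0x00 = 329b
  after D4: wrote 2B at 0x27 = 329b
query mem[0x27]=0x32, mem[0x1a]=0x2a, mem[0x0e]=0xd0

MEM[0x27,0x1a,0x0e] = 32 2a d0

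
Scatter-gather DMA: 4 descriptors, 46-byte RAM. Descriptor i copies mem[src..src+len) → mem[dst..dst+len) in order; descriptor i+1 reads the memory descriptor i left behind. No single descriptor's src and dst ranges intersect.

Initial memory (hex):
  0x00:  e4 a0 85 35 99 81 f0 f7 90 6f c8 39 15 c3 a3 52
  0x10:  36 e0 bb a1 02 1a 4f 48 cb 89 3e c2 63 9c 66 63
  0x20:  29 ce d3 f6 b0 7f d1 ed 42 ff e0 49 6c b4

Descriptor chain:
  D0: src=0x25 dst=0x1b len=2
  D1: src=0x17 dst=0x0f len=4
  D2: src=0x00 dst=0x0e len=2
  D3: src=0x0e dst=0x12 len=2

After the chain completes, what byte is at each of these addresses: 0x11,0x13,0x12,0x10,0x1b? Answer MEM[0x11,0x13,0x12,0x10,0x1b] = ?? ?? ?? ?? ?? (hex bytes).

[0] 0x25->0x1b len=2 : 7f d1
[1] 0x17->0x0f len=4 : 48 cb 89 3e
[2] 0x00->0x0e len=2 : e4 a0
[3] 0x0e->0x12 len=2 : e4 a0
query mem[0x11]=0x89, mem[0x13]=0xa0, mem[0x12]=0xe4, mem[0x10]=0xcb, mem[0x1b]=0x7f

MEM[0x11,0x13,0x12,0x10,0x1b] = 89 a0 e4 cb 7f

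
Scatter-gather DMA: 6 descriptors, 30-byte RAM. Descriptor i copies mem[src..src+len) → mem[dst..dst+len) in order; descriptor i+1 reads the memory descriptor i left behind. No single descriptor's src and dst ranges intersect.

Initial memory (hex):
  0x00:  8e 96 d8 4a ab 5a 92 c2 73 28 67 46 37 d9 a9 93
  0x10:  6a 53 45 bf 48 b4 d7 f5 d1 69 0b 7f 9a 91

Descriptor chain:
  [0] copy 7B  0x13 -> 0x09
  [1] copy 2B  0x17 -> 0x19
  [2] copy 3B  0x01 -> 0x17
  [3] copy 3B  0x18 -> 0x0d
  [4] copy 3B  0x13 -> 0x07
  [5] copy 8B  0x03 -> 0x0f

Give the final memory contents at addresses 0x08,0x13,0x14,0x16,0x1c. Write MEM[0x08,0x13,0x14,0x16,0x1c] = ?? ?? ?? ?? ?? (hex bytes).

D0: mem[0x09..0x0f] <- [bf 48 b4 d7 f5 d1 69]
D1: mem[0x19..0x1a] <- [f5 d1]
D2: mem[0x17..0x19] <- [96 d8 4a]
D3: mem[0x0d..0x0f] <- [d8 4a d1]
D4: mem[0x07..0x09] <- [bf 48 b4]
D5: mem[0x0f..0x16] <- [4a ab 5a 92 bf 48 b4 48]
query mem[0x08]=0x48, mem[0x13]=0xbf, mem[0x14]=0x48, mem[0x16]=0x48, mem[0x1c]=0x9a

MEM[0x08,0x13,0x14,0x16,0x1c] = 48 bf 48 48 9a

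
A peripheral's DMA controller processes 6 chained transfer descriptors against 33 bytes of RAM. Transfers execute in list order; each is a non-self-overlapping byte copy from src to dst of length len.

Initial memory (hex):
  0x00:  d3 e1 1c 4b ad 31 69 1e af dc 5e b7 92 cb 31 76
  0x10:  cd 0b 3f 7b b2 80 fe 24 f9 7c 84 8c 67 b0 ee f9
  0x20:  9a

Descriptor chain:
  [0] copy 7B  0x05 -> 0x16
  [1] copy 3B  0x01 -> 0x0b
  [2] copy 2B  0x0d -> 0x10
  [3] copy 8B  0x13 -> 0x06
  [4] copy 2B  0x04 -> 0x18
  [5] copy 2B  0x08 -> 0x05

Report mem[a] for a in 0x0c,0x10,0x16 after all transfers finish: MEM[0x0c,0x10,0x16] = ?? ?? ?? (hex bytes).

MEM[0x0c,0x10,0x16] = af 4b 31

  after D0: wrote 7B at 0x16 = 31691eafdc5eb7
  after D1: wrote 3B at 0x0b = e11c4b
  after D2: wrote 2B at 0x10 = 4b31
  after D3: wrote 8B at 0x06 = 7bb28031691eafdc
  after D4: wrote 2B at 0x18 = ad31
  after D5: wrote 2B at 0x05 = 8031
query mem[0x0c]=0xaf, mem[0x10]=0x4b, mem[0x16]=0x31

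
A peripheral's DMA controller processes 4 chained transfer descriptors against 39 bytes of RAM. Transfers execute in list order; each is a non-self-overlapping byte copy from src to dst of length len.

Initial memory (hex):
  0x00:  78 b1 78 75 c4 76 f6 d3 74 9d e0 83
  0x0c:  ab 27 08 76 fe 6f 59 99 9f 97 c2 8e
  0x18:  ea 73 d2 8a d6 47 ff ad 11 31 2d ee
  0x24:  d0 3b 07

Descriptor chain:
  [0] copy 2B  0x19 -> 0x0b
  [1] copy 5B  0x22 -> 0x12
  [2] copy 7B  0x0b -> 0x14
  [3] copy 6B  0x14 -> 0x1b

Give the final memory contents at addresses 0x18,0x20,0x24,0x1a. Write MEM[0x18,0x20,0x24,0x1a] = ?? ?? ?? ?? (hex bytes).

  after D0: wrote 2B at 0x0b = 73d2
  after D1: wrote 5B at 0x12 = 2deed03b07
  after D2: wrote 7B at 0x14 = 73d2270876fe6f
  after D3: wrote 6B at 0x1b = 73d2270876fe
query mem[0x18]=0x76, mem[0x20]=0xfe, mem[0x24]=0xd0, mem[0x1a]=0x6f

MEM[0x18,0x20,0x24,0x1a] = 76 fe d0 6f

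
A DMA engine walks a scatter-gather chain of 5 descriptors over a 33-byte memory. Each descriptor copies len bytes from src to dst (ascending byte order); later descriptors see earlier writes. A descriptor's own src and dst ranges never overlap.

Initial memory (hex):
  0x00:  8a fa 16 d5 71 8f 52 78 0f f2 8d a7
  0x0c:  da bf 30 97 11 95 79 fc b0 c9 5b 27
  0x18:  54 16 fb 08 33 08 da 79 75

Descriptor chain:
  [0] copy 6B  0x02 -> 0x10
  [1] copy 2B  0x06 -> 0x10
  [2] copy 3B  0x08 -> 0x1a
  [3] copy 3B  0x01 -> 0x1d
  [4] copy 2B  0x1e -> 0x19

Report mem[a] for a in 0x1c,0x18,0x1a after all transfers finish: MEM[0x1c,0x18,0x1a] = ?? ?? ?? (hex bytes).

  after D0: wrote 6B at 0x10 = 16d5718f5278
  after D1: wrote 2B at 0x10 = 5278
  after D2: wrote 3B at 0x1a = 0ff28d
  after D3: wrote 3B at 0x1d = fa16d5
  after D4: wrote 2B at 0x19 = 16d5
query mem[0x1c]=0x8d, mem[0x18]=0x54, mem[0x1a]=0xd5

MEM[0x1c,0x18,0x1a] = 8d 54 d5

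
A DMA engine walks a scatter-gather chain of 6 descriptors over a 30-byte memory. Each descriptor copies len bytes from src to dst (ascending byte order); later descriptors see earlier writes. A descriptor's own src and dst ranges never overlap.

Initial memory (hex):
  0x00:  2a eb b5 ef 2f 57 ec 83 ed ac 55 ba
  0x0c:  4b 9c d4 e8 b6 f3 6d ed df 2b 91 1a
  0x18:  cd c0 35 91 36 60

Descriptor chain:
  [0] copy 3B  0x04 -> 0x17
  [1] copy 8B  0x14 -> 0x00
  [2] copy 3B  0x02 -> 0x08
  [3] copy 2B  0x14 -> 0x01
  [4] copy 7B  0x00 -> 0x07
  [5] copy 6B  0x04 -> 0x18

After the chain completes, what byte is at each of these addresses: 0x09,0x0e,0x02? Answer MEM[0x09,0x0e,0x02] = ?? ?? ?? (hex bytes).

[0] 0x04->0x17 len=3 : 2f 57 ec
[1] 0x14->0x00 len=8 : df 2b 91 2f 57 ec 35 91
[2] 0x02->0x08 len=3 : 91 2f 57
[3] 0x14->0x01 len=2 : df 2b
[4] 0x00->0x07 len=7 : df df 2b 2f 57 ec 35
[5] 0x04->0x18 len=6 : 57 ec 35 df df 2b
query mem[0x09]=0x2b, mem[0x0e]=0xd4, mem[0x02]=0x2b

MEM[0x09,0x0e,0x02] = 2b d4 2b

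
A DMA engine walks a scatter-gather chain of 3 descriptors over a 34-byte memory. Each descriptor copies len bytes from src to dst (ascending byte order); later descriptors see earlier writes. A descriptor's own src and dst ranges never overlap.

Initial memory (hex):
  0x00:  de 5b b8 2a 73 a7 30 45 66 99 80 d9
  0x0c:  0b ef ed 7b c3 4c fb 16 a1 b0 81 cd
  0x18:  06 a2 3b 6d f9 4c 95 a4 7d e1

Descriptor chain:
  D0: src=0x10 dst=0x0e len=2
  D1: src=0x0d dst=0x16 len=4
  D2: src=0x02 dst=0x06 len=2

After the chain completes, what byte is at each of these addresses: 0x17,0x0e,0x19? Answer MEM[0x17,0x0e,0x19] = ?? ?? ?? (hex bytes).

[0] 0x10->0x0e len=2 : c3 4c
[1] 0x0d->0x16 len=4 : ef c3 4c c3
[2] 0x02->0x06 len=2 : b8 2a
query mem[0x17]=0xc3, mem[0x0e]=0xc3, mem[0x19]=0xc3

MEM[0x17,0x0e,0x19] = c3 c3 c3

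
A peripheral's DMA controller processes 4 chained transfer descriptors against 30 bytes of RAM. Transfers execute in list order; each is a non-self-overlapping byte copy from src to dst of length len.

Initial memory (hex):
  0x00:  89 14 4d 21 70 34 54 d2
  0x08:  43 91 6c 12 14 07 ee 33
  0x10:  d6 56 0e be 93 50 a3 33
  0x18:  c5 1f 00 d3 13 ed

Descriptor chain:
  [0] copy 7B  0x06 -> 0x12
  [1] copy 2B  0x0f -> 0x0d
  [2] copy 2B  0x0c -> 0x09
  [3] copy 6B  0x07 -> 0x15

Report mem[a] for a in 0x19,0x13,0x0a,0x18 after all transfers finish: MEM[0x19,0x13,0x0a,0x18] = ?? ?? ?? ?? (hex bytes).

MEM[0x19,0x13,0x0a,0x18] = 12 d2 33 33

  after D0: wrote 7B at 0x12 = 54d243916c1214
  after D1: wrote 2B at 0x0d = 33d6
  after D2: wrote 2B at 0x09 = 1433
  after D3: wrote 6B at 0x15 = d24314331214
query mem[0x19]=0x12, mem[0x13]=0xd2, mem[0x0a]=0x33, mem[0x18]=0x33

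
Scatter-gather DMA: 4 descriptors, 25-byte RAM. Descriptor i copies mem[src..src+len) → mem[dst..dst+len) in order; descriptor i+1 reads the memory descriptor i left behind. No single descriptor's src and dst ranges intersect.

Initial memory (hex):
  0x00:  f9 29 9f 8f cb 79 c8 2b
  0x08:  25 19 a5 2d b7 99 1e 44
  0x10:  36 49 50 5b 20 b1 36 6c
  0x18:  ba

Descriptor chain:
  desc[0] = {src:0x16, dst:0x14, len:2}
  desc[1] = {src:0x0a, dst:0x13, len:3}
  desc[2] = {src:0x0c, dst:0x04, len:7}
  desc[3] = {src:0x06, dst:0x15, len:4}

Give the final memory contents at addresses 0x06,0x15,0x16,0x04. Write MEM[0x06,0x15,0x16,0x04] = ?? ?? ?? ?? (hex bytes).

  after D0: wrote 2B at 0x14 = 366c
  after D1: wrote 3B at 0x13 = a52db7
  after D2: wrote 7B at 0x04 = b7991e44364950
  after D3: wrote 4B at 0x15 = 1e443649
query mem[0x06]=0x1e, mem[0x15]=0x1e, mem[0x16]=0x44, mem[0x04]=0xb7

MEM[0x06,0x15,0x16,0x04] = 1e 1e 44 b7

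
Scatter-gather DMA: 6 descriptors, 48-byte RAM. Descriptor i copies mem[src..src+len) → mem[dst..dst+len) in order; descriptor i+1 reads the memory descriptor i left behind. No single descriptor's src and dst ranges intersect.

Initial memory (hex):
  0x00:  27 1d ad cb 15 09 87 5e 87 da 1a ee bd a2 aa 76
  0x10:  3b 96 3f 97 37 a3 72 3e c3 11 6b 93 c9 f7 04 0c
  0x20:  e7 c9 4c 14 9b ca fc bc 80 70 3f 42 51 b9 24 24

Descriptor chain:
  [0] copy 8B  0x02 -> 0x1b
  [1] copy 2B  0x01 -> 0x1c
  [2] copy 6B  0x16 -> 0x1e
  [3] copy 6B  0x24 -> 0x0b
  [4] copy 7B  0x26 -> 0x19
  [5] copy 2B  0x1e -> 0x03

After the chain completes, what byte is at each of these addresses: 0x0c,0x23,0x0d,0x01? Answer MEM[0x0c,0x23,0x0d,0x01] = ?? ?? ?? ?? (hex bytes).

D0: mem[0x1b..0x22] <- [ad cb 15 09 87 5e 87 da]
D1: mem[0x1c..0x1d] <- [1d ad]
D2: mem[0x1e..0x23] <- [72 3e c3 11 6b ad]
D3: mem[0x0b..0x10] <- [9b ca fc bc 80 70]
D4: mem[0x19..0x1f] <- [fc bc 80 70 3f 42 51]
D5: mem[0x03..0x04] <- [42 51]
query mem[0x0c]=0xca, mem[0x23]=0xad, mem[0x0d]=0xfc, mem[0x01]=0x1d

MEM[0x0c,0x23,0x0d,0x01] = ca ad fc 1d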